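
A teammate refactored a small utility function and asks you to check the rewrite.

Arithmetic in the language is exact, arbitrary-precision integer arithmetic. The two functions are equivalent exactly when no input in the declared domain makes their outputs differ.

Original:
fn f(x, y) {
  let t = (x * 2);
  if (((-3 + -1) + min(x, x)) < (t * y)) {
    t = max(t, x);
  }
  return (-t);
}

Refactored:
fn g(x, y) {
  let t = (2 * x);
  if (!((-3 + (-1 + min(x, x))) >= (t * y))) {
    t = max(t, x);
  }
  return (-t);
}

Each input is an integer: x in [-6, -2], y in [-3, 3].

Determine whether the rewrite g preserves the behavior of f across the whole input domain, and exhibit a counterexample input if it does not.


Equivalent — the differences include comparison usage differs; also boolean connective usage differs, yet no declared input distinguishes the two.
Spot check at x=-2, y=1 — f: t = -4; (((-3 + -1) + min(x, x)) < (t * y)) -> true; t = -2; return 2. g: t = -4; (!((-3 + (-1 + min(x, x))) >= (t * y))) -> true; t = -2; return 2. Both give 2.
Checked all 35 inputs in the declared domain: the outputs agree on every one.
verdict: equivalent


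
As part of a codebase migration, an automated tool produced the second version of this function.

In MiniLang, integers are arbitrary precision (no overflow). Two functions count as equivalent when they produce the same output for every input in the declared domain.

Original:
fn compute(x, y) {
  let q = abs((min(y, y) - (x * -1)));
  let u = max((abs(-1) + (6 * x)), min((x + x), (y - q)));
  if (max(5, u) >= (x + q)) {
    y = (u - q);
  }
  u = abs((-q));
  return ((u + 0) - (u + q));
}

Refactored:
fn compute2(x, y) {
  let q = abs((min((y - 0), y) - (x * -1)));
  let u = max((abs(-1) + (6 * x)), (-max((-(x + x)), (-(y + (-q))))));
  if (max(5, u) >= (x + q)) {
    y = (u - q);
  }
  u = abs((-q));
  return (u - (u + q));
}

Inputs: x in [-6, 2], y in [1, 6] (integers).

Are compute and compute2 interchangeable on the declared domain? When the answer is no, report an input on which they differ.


Side by side, the visible changes include: min/max/abs usage differs.
Spot check at x=0, y=6 — compute: q := 6 | u := 1 | (max(5, u) >= (x + q)): false | u := 6 | result -6. compute2: q := 6 | u := 1 | (max(5, u) >= (x + q)): false | u := 6 | result -6. Both give -6.
Sweeping the whole domain (54 inputs) finds no disagreement.
verdict: equivalent


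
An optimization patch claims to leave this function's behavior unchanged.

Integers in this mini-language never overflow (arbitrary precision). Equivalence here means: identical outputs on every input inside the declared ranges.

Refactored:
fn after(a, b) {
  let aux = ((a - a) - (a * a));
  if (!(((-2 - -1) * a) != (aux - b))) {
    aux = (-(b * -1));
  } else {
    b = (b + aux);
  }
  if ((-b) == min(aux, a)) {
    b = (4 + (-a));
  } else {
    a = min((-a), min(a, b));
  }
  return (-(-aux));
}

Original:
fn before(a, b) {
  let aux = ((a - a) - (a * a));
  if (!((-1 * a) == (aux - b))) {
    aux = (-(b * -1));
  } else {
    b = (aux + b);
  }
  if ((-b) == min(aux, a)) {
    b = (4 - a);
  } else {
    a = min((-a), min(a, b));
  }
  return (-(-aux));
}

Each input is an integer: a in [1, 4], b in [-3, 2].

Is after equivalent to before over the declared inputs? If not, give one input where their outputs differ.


Consider the input a=1, b=-3.
before: aux := -1 | (!((-1 * a) == (aux - b))): true | aux := -3 | ((-b) == min(aux, a)): false | a := -3 | result -3
after: aux := -1 | (!(((-2 - -1) * a) != (aux - b))): false | b := -4 | ((-b) == min(aux, a)): false | a := -4 | result -1
-3 and -1 differ, so these are not the same function on this domain.
verdict: not equivalent; witness: a=1, b=-3


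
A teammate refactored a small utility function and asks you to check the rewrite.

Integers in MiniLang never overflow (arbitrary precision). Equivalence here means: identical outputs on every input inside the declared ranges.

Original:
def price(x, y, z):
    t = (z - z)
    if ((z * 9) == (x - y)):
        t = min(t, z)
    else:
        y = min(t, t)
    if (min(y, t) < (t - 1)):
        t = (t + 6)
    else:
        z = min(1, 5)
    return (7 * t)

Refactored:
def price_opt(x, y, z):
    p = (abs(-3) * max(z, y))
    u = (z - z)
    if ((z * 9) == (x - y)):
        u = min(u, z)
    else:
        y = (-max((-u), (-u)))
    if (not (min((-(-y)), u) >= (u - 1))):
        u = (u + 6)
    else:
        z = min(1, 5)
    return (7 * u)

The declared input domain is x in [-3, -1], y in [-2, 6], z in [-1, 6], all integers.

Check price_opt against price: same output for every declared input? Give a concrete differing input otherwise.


Changes here: comparison usage differs; min/max/abs usage differs; arithmetic usage differs; local variable names differ; boolean connective usage differs; statement counts differ; constant usage differs; the full 216-point sweep finds no disagreement.
verdict: equivalent


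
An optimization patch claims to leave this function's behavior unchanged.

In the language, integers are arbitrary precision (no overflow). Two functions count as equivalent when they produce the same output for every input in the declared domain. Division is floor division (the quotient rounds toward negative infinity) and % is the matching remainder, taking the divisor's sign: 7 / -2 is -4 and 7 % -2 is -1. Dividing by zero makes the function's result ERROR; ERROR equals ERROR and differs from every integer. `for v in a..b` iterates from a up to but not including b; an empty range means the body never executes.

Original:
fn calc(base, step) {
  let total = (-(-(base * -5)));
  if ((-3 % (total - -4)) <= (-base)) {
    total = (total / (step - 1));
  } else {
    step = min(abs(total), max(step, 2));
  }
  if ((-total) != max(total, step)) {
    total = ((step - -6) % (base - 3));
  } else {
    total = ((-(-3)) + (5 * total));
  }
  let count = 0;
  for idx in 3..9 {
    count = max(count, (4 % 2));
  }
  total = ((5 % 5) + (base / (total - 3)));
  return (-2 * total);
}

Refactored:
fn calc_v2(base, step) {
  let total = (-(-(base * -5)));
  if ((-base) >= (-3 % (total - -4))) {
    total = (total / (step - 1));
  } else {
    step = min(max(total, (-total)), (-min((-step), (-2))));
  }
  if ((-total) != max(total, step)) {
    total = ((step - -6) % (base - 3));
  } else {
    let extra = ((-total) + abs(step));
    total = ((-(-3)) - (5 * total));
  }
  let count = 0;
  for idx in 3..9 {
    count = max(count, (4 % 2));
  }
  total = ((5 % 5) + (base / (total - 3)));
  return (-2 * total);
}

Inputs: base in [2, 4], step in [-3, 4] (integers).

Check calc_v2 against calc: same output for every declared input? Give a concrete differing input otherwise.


At base=2, step=4: calc gives 2, calc_v2 gives 0.
verdict: not equivalent; witness: base=2, step=4


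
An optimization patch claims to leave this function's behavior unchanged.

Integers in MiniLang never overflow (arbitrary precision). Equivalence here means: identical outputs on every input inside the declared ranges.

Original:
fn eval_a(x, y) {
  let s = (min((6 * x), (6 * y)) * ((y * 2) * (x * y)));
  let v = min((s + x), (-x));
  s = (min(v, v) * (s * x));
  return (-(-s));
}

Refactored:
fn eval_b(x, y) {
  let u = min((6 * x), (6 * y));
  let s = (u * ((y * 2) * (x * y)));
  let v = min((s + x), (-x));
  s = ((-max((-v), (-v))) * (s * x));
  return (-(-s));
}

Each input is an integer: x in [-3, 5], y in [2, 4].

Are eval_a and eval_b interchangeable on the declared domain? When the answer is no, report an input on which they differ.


Equivalent — the differences include min/max/abs usage differs; and statement counts differ; and local variable names differ, yet no declared input distinguishes the two.
Spot check at x=3, y=2 — eval_a: s := 288 | v := -3 | s := -2592 | result -2592. eval_b: u := 12 | s := 288 | v := -3 | s := -2592 | result -2592. Both give -2592.
Checked all 27 inputs in the declared domain: the outputs agree on every one.
verdict: equivalent


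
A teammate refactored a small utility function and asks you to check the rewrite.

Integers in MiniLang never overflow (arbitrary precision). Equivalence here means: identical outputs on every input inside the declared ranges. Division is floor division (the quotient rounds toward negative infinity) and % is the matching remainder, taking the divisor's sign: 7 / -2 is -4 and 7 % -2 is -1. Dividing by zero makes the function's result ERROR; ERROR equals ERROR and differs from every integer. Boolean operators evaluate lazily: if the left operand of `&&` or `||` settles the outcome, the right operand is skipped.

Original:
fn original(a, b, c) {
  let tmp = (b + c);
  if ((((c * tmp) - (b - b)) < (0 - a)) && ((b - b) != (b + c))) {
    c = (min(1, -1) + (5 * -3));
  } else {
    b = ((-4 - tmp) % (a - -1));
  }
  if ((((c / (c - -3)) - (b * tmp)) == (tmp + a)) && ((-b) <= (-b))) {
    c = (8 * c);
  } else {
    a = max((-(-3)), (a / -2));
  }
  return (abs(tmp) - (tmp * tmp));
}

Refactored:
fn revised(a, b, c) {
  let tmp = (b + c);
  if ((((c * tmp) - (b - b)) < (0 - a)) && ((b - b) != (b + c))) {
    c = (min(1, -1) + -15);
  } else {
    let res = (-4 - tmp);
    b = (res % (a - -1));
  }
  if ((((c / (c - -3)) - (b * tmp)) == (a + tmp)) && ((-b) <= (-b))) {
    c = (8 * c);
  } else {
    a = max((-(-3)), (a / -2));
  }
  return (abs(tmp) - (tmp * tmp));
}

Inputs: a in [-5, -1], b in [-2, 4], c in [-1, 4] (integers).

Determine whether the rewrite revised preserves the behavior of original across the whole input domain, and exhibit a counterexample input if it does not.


The two are interchangeable: arithmetic usage differs, local variable names differ, constant usage differs, statement counts differ, and every declared input agrees.
Spot check at a=-2, b=-1, c=-1 — original: tmp becomes -2; next ((((c * tmp) - (b - b)) < (0 - a)) && ((b - b) != (b + c))) evaluates to false; next b becomes 0; next ((((c / (c - -3)) - (b * tmp)) == (tmp + a)) && ((-b) <= (-b))) evaluates to false; next a becomes 3; next final value -2. revised: tmp becomes -2; next ((((c * tmp) - (b - b)) < (0 - a)) && ((b - b) != (b + c))) evaluates to false; next res becomes -2; next b becomes 0; next ((((c / (c - -3)) - (b * tmp)) == (a + tmp)) && ((-b) <= (-b))) evaluates to false; next a becomes 3; next final value -2. Both give -2.
An exhaustive pass over the 210 declared inputs shows identical outputs.
verdict: equivalent


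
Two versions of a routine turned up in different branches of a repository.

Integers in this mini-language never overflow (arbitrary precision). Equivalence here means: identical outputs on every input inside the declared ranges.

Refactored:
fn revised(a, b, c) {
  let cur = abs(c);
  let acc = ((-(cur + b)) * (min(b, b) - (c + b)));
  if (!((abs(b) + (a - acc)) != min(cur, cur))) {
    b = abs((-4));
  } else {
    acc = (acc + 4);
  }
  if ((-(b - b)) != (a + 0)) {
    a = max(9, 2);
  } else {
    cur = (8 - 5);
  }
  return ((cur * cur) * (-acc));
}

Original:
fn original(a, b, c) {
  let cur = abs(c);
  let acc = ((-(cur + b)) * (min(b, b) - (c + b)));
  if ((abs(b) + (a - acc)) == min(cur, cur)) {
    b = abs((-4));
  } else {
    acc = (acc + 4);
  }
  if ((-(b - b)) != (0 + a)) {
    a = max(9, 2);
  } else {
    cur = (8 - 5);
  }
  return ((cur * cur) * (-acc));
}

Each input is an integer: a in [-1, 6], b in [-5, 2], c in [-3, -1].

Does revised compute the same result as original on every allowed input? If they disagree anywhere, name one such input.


Reading the diff, among the changes: comparison usage differs, plus boolean connective usage differs.
One worked example (a=4, b=1, c=-2) — original: cur = 2; acc = -6; ((abs(b) + (a - acc)) == min(cur, cur)) -> false; acc = -2; ((-(b - b)) != (0 + a)) -> true; a = 9; return 8; revised: cur = 2; acc = -6; (!((abs(b) + (a - acc)) != min(cur, cur))) -> false; acc = -2; ((-(b - b)) != (a + 0)) -> true; a = 9; return 8; agreement on 8.
Across all 192 domain points the two functions coincide.
verdict: equivalent


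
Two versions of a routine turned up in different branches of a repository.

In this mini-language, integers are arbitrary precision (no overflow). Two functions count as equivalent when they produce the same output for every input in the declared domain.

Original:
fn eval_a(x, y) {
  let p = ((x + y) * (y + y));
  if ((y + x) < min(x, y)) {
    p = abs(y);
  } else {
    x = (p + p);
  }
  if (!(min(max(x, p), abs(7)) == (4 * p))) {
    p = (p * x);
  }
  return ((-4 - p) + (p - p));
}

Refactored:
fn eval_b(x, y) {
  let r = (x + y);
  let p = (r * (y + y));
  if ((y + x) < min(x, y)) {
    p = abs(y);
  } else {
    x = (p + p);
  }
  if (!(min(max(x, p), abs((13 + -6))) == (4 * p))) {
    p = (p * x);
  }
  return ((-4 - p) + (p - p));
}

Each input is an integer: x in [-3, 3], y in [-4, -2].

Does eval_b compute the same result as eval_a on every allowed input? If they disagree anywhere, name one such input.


Comparing the listings, the differences include: local variable names differ, and statement counts differ, and constant usage differs, and arithmetic usage differs.
Tracing x=0, y=-4: eval_a: p = 32; ((y + x) < min(x, y)) -> false; x = 64; (!(min(max(x, p), abs(7)) == (4 * p))) -> true; p = 2048; return -2052 | eval_b: r = -4; p = 32; ((y + x) < min(x, y)) -> false; x = 64; (!(min(max(x, p), abs((13 + -6))) == (4 * p))) -> true; p = 2048; return -2052 — matching result -2052.
An exhaustive pass over the 21 declared inputs shows identical outputs.
verdict: equivalent


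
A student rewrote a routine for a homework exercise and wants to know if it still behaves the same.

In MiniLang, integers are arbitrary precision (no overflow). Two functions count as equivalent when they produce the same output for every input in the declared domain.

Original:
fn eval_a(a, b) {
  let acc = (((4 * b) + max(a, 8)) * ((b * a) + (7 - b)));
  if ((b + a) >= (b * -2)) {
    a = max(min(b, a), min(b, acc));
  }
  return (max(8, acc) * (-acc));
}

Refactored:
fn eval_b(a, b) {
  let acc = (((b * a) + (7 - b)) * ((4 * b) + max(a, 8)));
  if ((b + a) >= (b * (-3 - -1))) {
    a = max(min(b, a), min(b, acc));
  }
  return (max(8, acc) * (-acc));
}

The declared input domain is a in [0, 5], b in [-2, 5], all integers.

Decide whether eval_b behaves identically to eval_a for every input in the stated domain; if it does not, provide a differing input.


Side by side, the visible changes include: arithmetic usage differs; constant usage differs.
One worked example (a=4, b=0) — eval_a: acc := 56 | ((b + a) >= (b * -2)): true | a := 0 | result -3136; eval_b: acc := 56 | ((b + a) >= (b * (-3 - -1))): true | a := 0 | result -3136; agreement on -3136.
Every one of the 48 inputs gives matching results.
verdict: equivalent


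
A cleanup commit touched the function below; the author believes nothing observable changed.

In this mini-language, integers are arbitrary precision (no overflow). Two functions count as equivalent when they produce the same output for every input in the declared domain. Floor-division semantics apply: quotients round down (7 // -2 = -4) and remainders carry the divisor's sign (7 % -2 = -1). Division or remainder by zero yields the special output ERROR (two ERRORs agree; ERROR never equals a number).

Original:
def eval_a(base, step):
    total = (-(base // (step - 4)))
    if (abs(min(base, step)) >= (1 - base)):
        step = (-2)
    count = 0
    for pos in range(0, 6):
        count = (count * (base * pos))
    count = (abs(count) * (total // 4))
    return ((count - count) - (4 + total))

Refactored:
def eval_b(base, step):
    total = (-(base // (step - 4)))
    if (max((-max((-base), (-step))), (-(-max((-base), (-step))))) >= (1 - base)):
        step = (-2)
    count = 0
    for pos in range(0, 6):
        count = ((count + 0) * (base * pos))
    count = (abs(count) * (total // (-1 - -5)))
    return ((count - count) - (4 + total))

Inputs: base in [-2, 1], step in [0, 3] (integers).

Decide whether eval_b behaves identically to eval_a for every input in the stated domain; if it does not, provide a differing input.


The two are interchangeable: arithmetic usage differs; min/max/abs usage differs; constant usage differs, and every declared input agrees.
As a probe, take base=-2, step=3: eval_a runs total := -2 | (abs(min(base, step)) >= (1 - base)): false | count := 0 | iter pos=0: | count := 0 | iter pos=1: | count := 0 | iter pos=2: | count := 0 | iter pos=3: | count := 0 | iter pos=4: | count := 0 | iter pos=5: | count := 0 | count := 0 | result -2; eval_b runs total := -2 | (max((-max((-base), (-step))), (-(-max((-base), (-step))))) >= (1 - base)): false | count := 0 | iter pos=0: | count := 0 | iter pos=1: | count := 0 | iter pos=2: | count := 0 | iter pos=3: | count := 0 | iter pos=4: | count := 0 | iter pos=5: | count := 0 | count := 0 | result -2; both end at -2.
An exhaustive pass over the 16 declared inputs shows identical outputs.
verdict: equivalent


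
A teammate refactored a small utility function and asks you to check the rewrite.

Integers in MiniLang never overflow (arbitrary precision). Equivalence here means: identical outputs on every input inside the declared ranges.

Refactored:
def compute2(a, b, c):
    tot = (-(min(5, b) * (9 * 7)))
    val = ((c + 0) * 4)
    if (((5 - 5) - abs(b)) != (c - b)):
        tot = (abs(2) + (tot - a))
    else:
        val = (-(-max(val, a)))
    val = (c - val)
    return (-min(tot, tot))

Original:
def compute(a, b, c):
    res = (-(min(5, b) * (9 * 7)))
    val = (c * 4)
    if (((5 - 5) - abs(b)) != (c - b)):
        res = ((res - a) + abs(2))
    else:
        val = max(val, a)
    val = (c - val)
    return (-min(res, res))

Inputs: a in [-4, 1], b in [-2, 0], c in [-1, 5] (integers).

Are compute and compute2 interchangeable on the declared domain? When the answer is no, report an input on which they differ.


This is a faithful refactor — arithmetic usage differs; local variable names differ; constant usage differs, but the computed results match everywhere.
One worked example (a=-2, b=-2, c=-1) — compute: res=126, then val=-4, then (((5 - 5) - abs(b)) != (c - b)) is true, then res=130, then val=3, then returns -130; compute2: tot=126, then val=-4, then (((5 - 5) - abs(b)) != (c - b)) is true, then tot=130, then val=3, then returns -130; agreement on -130.
Across all 126 domain points the two functions coincide.
verdict: equivalent


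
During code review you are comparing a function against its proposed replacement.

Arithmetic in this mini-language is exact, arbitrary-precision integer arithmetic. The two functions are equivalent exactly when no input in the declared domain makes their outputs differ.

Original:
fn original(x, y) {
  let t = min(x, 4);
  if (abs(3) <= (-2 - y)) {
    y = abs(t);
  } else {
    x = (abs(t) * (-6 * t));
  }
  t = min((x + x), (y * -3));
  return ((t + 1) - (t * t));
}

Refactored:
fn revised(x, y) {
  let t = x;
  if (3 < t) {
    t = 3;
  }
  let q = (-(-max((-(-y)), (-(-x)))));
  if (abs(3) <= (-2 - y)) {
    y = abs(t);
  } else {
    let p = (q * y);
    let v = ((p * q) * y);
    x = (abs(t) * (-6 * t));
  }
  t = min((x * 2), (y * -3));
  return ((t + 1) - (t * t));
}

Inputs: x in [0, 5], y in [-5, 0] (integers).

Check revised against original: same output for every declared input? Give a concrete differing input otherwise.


These are not equivalent — on x=4, y=-5 the outputs split (-155 vs -89).
original: t=4, then (abs(3) <= (-2 - y)) is true, then y=4, then t=-12, then returns -155
revised: t=4, then (3 < t) is true, then t=3, then q=4, then (abs(3) <= (-2 - y)) is true, then y=3, then t=-9, then returns -89
verdict: not equivalent; witness: x=4, y=-5


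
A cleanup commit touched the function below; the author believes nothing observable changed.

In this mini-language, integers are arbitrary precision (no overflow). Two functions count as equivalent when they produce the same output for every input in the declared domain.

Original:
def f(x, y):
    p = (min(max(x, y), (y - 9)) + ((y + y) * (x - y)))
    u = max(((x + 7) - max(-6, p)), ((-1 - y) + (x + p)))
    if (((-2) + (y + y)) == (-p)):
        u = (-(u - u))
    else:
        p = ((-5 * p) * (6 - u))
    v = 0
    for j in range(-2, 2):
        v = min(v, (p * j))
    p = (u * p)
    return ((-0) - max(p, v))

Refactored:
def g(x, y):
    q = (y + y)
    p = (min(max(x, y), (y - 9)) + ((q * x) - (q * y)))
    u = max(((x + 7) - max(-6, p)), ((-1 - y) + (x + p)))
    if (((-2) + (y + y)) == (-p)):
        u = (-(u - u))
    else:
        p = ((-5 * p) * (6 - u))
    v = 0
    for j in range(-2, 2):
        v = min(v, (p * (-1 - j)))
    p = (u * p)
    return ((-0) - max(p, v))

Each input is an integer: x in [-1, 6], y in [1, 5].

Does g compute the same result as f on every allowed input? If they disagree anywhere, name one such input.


Changes here: constant usage differs; also statement counts differ; also local variable names differ; also arithmetic usage differs; the full 40-point sweep finds no disagreement.
verdict: equivalent


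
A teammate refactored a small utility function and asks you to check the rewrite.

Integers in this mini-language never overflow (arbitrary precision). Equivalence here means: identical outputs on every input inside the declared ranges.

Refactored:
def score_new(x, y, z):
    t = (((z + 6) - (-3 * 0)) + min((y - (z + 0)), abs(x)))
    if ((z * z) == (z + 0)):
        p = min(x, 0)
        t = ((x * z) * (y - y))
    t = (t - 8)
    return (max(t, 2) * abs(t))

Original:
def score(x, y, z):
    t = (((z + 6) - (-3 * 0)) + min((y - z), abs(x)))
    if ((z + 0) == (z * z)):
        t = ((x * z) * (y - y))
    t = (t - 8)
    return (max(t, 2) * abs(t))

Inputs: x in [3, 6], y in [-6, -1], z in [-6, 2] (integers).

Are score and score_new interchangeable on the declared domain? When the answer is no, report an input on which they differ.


Although statement counts differ; arithmetic usage differs; local variable names differ; min/max/abs usage differs; constant usage differs, 216/216 inputs agree.
verdict: equivalent


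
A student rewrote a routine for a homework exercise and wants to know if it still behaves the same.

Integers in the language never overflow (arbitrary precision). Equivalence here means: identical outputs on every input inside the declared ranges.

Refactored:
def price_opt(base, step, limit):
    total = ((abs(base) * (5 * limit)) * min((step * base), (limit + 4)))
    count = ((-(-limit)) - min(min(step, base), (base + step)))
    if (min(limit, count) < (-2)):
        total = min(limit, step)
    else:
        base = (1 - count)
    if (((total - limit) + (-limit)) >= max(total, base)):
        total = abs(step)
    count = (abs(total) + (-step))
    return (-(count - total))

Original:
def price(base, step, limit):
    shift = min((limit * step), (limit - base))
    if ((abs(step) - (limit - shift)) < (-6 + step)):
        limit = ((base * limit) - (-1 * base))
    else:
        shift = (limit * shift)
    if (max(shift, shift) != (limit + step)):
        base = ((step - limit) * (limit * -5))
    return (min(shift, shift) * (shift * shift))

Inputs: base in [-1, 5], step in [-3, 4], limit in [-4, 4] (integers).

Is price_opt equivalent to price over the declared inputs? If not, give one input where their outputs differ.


Run the pair on base=-1, step=-3, limit=-4.
price: shift=-3, then ((abs(step) - (limit - shift)) < (-6 + step)) is false, then shift=12, then (max(shift, shift) != (limit + step)) is true, then base=20, then returns 1728
price_opt: total=0, then count=0, then (min(limit, count) < (-2)) is true, then total=-4, then (((total - limit) + (-limit)) >= max(total, base)) is true, then total=3, then count=6, then returns -3
1728 against -3: the behavior changed.
verdict: not equivalent; witness: base=-1, step=-3, limit=-4


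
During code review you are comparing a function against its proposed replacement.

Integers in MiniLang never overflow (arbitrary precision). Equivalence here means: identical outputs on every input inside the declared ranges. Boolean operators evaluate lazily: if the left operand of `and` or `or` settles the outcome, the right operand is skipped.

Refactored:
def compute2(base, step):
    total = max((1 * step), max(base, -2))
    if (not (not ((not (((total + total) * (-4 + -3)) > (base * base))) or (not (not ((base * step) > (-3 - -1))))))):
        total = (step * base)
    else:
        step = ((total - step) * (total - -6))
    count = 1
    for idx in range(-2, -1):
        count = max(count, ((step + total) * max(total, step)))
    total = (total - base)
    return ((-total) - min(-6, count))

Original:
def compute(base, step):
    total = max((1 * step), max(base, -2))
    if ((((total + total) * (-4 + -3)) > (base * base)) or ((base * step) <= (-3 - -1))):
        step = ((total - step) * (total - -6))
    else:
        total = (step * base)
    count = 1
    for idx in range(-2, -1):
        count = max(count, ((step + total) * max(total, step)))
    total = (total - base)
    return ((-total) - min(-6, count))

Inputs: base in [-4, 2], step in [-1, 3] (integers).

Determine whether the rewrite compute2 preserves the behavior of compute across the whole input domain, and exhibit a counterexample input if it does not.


Not equivalent: base=-4, step=1 separates them (1 vs 6).
compute: total becomes 1; next ((((total + total) * (-4 + -3)) > (base * base)) or ((base * step) <= (-3 - -1))) evaluates to true; next step becomes 0; next count becomes 1; next at idx=-2:; next count becomes 1; next total becomes 5; next final value 1
compute2: total becomes 1; next (not (not ((not (((total + total) * (-4 + -3)) > (base * base))) or (not (not ((base * step) > (-3 - -1))))))) evaluates to true; next total becomes -4; next count becomes 1; next at idx=-2:; next count becomes 1; next total becomes 0; next final value 6
verdict: not equivalent; witness: base=-4, step=1


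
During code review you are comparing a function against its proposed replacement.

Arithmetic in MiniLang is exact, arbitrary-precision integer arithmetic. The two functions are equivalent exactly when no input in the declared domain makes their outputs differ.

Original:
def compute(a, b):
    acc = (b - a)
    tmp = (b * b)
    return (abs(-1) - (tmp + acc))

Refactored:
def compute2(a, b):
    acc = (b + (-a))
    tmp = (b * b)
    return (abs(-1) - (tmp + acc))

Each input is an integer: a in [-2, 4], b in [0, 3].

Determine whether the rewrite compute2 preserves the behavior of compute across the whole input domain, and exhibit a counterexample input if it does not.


Side by side, the visible changes include: arithmetic usage differs.
One worked example (a=-1, b=1) — compute: acc=2, then tmp=1, then returns -2; compute2: acc=2, then tmp=1, then returns -2; agreement on -2.
Checked all 28 inputs in the declared domain: the outputs agree on every one.
verdict: equivalent


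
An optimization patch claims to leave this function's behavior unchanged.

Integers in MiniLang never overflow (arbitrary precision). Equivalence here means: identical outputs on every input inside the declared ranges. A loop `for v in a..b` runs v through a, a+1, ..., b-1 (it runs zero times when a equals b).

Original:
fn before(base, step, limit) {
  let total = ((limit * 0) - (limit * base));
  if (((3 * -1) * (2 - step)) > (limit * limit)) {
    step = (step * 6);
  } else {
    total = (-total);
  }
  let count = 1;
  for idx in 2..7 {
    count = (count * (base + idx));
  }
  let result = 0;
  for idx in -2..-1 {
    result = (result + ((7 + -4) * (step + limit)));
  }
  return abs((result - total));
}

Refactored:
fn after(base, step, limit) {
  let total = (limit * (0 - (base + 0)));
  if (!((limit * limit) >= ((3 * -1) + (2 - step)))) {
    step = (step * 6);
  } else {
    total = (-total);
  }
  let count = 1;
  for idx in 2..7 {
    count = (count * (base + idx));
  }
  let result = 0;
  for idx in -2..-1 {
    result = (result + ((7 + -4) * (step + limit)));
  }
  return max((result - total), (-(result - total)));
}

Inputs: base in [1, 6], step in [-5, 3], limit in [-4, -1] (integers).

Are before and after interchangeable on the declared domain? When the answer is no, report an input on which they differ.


There is a counterexample at base=1, step=-5, limit=-1: 17 on one side, 94 on the other.
before: total := 1 | (((3 * -1) * (2 - step)) > (limit * limit)): false | total := -1 | count := 1 | iter idx=2: | count := 3 | iter idx=3: | count := 12 | iter idx=4: | count := 60 | iter idx=5: | count := 360 | iter idx=6: | count := 2520 | result := 0 | iter idx=-2: | result := -18 | result 17
after: total := 1 | (!((limit * limit) >= ((3 * -1) + (2 - step)))): true | step := -30 | count := 1 | iter idx=2: | count := 3 | iter idx=3: | count := 12 | iter idx=4: | count := 60 | iter idx=5: | count := 360 | iter idx=6: | count := 2520 | result := 0 | iter idx=-2: | result := -93 | result 94
verdict: not equivalent; witness: base=1, step=-5, limit=-1


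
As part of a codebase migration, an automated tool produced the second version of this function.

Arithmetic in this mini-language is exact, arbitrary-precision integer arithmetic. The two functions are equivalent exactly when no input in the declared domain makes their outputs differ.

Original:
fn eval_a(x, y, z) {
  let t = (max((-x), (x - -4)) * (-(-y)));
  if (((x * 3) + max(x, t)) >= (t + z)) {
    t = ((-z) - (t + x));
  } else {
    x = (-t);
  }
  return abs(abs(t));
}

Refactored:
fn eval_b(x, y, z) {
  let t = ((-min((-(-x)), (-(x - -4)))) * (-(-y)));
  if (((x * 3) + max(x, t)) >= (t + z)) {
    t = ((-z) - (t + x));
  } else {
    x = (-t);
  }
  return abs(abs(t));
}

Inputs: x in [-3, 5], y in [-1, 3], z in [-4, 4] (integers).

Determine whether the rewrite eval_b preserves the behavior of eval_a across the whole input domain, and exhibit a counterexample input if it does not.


Although min/max/abs usage differs, 405/405 inputs agree.
verdict: equivalent


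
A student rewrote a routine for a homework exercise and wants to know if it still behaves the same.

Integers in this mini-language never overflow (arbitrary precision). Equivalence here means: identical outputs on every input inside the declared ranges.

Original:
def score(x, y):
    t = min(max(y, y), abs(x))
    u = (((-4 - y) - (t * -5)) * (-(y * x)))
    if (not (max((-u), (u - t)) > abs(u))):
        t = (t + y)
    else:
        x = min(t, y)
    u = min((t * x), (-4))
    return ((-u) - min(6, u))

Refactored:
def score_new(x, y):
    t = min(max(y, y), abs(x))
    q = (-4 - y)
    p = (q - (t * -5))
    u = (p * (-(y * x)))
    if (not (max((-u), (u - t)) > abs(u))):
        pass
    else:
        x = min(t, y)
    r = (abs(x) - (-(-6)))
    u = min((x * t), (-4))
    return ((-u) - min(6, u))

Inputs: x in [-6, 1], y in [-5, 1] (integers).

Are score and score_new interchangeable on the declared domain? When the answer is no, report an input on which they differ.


There is a counterexample at x=-6, y=1: 24 on one side, 12 on the other.
score: t = 1; u = 0; (not (max((-u), (u - t)) > abs(u))) -> true; t = 2; u = -12; return 24
score_new: t = 1; q = -5; p = 0; u = 0; (not (max((-u), (u - t)) > abs(u))) -> true; r = 0; u = -6; return 12
verdict: not equivalent; witness: x=-6, y=1


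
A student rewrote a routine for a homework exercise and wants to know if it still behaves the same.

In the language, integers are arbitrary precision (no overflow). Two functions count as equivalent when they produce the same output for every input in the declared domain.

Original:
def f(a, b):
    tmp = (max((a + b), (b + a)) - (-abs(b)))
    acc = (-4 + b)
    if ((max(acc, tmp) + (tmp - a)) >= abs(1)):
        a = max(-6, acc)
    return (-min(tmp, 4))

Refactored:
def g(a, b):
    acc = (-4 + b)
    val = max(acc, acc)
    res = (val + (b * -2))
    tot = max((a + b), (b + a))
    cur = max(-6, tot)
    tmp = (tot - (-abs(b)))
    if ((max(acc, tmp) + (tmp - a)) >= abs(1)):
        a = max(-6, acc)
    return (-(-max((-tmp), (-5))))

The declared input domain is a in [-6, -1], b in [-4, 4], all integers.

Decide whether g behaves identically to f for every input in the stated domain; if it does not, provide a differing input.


There is a counterexample at a=-3, b=4: -4 on one side, -5 on the other.
f: tmp=5, then acc=0, then ((max(acc, tmp) + (tmp - a)) >= abs(1)) is true, then a=0, then returns -4
g: acc=0, then val=0, then res=-8, then tot=1, then cur=1, then tmp=5, then ((max(acc, tmp) + (tmp - a)) >= abs(1)) is true, then a=0, then returns -5
verdict: not equivalent; witness: a=-3, b=4


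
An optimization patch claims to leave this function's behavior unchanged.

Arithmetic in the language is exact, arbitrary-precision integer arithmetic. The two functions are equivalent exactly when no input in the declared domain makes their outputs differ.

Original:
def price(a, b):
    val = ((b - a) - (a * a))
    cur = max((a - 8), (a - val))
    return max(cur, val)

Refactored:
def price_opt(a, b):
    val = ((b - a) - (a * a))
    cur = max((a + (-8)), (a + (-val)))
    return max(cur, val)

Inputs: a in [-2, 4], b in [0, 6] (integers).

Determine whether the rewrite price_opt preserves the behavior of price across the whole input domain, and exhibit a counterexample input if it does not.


Changes here: arithmetic usage differs; the full 49-point sweep finds no disagreement.
verdict: equivalent


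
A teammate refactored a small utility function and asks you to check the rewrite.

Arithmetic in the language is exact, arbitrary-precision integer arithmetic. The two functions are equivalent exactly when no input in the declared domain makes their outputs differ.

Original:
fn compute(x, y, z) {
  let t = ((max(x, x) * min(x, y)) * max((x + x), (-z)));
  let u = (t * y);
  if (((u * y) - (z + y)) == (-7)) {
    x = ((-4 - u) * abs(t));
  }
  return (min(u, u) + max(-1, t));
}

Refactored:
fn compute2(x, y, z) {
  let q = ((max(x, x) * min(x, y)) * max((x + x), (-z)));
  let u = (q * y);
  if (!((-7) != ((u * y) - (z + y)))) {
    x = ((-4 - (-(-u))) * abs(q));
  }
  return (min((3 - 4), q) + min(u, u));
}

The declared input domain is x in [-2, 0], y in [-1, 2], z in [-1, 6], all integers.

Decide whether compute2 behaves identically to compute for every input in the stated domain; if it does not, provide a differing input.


Try x=-2, y=-1, z=-1.
compute: t=4, then u=-4, then (((u * y) - (z + y)) == (-7)) is false, then returns 0
compute2: q=4, then u=-4, then (!((-7) != ((u * y) - (z + y)))) is false, then returns -5
0 != -5, so the rewrite changes behavior.
verdict: not equivalent; witness: x=-2, y=-1, z=-1


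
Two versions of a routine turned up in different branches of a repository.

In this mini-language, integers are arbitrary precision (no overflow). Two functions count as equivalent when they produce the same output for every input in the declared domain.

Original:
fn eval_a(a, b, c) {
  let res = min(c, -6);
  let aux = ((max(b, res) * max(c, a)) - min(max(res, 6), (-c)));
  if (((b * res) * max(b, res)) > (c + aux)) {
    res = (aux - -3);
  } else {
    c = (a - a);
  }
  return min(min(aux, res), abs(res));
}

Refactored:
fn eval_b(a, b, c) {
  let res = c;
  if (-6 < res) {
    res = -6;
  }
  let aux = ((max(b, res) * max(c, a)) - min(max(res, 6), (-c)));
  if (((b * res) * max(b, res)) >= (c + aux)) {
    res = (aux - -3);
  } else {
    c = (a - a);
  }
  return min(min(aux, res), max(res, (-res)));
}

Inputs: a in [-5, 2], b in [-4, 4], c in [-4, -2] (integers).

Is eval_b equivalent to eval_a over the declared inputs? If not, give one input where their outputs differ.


Run the pair on a=-5, b=1, c=-2.
eval_a: res := -6 | aux := -4 | (((b * res) * max(b, res)) > (c + aux)): false | c := 0 | result -6
eval_b: res := -2 | (-6 < res): true | res := -6 | aux := -4 | (((b * res) * max(b, res)) >= (c + aux)): true | res := -1 | result -4
-6 against -4: the behavior changed.
verdict: not equivalent; witness: a=-5, b=1, c=-2


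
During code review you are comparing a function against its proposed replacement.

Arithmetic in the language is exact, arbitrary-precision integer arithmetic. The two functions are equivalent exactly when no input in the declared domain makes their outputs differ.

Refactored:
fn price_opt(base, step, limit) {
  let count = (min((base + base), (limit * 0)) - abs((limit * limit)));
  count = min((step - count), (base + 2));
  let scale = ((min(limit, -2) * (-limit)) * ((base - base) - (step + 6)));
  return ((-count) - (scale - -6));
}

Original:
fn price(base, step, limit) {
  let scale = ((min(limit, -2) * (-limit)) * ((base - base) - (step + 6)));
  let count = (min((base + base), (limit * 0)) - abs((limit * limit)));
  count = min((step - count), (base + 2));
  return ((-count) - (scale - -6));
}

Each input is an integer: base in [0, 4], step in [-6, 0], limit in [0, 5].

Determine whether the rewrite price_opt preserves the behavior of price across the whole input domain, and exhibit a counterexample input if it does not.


The two versions differ — the changes include same computation, different form.
Tracing base=2, step=-3, limit=2: price: scale := -12 | count := -4 | count := 1 | result 5 | price_opt: count := -4 | count := 1 | scale := -12 | result 5 — matching result 5.
Across all 210 domain points the two functions coincide.
verdict: equivalent


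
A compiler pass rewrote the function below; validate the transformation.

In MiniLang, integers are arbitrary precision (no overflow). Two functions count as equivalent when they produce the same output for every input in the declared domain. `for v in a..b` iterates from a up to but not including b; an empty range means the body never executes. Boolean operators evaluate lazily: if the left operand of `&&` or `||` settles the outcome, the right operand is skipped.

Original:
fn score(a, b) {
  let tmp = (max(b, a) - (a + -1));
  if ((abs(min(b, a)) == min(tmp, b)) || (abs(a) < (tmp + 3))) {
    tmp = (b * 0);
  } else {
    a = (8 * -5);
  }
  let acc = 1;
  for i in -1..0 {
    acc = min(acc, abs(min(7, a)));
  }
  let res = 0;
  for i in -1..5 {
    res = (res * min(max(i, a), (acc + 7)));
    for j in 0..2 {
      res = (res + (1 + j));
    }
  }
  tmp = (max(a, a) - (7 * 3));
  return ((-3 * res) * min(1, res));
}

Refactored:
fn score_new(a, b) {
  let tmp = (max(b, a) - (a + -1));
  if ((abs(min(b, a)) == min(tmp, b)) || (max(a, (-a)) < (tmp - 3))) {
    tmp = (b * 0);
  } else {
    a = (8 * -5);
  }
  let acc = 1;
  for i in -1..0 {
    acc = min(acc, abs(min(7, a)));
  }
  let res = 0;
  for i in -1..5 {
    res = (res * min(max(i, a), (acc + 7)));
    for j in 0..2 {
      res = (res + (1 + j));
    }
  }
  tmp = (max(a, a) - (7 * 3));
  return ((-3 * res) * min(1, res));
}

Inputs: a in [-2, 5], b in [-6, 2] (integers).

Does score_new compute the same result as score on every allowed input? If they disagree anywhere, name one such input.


Try a=1, b=-6.
score: tmp = 1; ((abs(min(b, a)) == min(tmp, b)) || (abs(a) < (tmp + 3))) -> true; tmp = 0; acc = 1; [i=-1]; acc = 1; res = 0; [i=-1]; res = 0; [j=0]; res = 1; [j=1]; res = 3; [i=0]; res = 3; [j=0]; res = 4; [j=1]; res = 6; [i=1]; res = 6; [j=0]; res = 7; [j=1]; res = 9; [i=2]; res = 18; [j=0]; res = 19; [j=1]; res = 21; [i=3]; res = 63; [j=0]; res = 64; [j=1]; res = 66; [i=4]; res = 264; [j=0]; res = 265; [j=1]; res = 267; tmp = -20; return -801
score_new: tmp = 1; ((abs(min(b, a)) == min(tmp, b)) || (max(a, (-a)) < (tmp - 3))) -> false; a = -40; acc = 1; [i=-1]; acc = 1; res = 0; [i=-1]; res = 0; [j=0]; res = 1; [j=1]; res = 3; [i=0]; res = 0; [j=0]; res = 1; [j=1]; res = 3; [i=1]; res = 3; [j=0]; res = 4; [j=1]; res = 6; [i=2]; res = 12; [j=0]; res = 13; [j=1]; res = 15; [i=3]; res = 45; [j=0]; res = 46; [j=1]; res = 48; [i=4]; res = 192; [j=0]; res = 193; [j=1]; res = 195; tmp = -61; return -585
-801 against -585: the behavior changed.
verdict: not equivalent; witness: a=1, b=-6


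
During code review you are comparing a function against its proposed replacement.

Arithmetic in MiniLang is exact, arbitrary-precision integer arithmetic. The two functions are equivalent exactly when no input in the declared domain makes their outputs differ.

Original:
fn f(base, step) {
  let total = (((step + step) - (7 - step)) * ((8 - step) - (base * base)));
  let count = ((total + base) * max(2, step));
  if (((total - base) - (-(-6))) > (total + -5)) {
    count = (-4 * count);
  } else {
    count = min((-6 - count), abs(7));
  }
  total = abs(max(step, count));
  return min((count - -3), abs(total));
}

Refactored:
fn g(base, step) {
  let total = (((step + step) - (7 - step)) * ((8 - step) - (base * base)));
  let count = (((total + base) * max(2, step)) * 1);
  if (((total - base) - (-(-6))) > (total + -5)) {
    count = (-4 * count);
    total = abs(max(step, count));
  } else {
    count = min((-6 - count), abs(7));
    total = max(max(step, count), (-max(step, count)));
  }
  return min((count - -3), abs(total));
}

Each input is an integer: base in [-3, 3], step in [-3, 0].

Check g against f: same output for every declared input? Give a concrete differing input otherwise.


Although min/max/abs usage differs, plus arithmetic usage differs, plus statement counts differ, plus constant usage differs, 28/28 inputs agree.
verdict: equivalent
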